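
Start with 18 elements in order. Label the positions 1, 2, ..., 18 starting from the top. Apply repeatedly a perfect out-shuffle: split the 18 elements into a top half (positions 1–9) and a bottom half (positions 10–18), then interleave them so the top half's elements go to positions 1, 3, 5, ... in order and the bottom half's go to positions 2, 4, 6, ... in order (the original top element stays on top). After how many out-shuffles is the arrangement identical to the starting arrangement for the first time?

The out-shuffle permutes the 18 positions with cycle lengths [1, 1, 8, 8].
Every element is home exactly when every cycle has completed a whole number of laps, i.e. after lcm(1, 8) = 8 out-shuffles.

8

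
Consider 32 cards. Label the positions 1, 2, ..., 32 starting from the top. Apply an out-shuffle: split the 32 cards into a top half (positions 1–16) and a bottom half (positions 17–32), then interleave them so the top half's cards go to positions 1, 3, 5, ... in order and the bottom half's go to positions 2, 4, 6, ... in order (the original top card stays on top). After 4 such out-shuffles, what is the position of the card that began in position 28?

Track the card's position through each out-shuffle:
28 → 24 → 16 → 31 → 30

30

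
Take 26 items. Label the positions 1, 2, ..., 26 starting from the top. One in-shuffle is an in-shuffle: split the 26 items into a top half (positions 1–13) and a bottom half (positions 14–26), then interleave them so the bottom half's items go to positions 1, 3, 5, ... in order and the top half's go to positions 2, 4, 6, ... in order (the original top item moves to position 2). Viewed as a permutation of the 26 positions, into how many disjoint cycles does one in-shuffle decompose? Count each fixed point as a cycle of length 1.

Trace each unvisited position around until it returns:
(1 2 4 8 16 5 ... len 18) (3 6 12 24 21 15) (9 18)
3 cycles in total.

3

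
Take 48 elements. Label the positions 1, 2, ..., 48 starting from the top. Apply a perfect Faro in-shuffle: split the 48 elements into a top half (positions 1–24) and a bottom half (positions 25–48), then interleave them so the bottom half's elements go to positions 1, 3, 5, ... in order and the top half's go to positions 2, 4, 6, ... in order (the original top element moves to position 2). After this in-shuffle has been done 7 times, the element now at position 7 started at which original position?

28

Work backwards from position 7, undoing one in-shuffle at a time:
7 ← 28 ← 14 ← 7 ← 28 ← 14 ← 7 ← 28
So the element now at position 7 started at position 28.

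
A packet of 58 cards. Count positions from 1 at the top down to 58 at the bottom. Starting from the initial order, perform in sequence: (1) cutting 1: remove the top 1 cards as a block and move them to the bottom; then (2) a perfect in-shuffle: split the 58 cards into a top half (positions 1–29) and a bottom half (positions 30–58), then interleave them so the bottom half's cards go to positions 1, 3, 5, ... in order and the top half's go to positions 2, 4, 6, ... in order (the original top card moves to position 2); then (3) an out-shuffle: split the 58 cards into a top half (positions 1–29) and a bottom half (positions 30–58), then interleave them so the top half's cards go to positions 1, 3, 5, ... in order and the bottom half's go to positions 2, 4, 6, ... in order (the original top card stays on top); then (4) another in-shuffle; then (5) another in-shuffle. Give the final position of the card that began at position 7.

Track the card from position 7 forward through each operation:
  after op 1 (cut 1): 7 → 6
  after op 2 (in-shuffle): 6 → 12
  after op 3 (out-shuffle): 12 → 23
  after op 4 (in-shuffle): 23 → 46
  after op 5 (in-shuffle): 46 → 33

33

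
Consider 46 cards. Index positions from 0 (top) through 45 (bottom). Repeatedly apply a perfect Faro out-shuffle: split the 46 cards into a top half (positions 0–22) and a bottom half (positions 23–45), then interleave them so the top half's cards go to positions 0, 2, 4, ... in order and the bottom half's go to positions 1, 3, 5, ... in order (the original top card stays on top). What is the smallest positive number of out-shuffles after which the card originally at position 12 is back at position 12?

Follow position 12 under repeated out-shuffles:
12 → 24 → 3 → 6 → 12
It first returns after 4 out-shuffles.

4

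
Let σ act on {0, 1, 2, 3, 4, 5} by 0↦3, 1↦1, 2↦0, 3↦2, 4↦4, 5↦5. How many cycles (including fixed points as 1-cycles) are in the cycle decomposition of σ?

Cycle decomposition: (0 3 2) (1) (4) (5).
4 cycles.

4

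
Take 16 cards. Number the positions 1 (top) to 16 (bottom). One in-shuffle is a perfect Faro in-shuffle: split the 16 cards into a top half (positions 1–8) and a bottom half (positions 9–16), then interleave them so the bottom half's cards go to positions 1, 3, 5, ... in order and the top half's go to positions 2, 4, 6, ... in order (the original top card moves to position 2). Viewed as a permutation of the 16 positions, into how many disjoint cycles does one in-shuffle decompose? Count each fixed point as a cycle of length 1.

Trace each unvisited position around until it returns:
(1 2 4 8 16 15 13 9) (3 6 12 7 14 11 5 10)
2 cycles in total.

2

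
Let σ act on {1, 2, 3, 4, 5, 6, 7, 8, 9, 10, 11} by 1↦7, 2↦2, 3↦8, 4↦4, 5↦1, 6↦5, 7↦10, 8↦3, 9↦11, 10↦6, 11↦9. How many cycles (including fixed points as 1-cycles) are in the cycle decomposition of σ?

5

Cycle decomposition: (1 7 10 6 5) (2) (3 8) (4) (9 11).
5 cycles.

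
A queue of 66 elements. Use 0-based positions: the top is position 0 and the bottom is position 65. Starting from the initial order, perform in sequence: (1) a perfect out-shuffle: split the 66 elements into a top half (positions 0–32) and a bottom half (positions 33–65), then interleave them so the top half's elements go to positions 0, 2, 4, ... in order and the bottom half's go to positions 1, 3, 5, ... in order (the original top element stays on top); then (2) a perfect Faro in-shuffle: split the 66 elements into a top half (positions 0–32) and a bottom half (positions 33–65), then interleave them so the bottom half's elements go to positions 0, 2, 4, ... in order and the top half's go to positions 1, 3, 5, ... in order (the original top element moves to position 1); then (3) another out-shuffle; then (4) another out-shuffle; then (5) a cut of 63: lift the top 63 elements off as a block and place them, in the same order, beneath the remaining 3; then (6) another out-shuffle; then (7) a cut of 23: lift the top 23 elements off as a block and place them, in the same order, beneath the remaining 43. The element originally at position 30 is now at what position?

25

Track the element from position 30 forward through each operation:
  after op 1 (out-shuffle): 30 → 60
  after op 2 (in-shuffle): 60 → 54
  after op 3 (out-shuffle): 54 → 43
  after op 4 (out-shuffle): 43 → 21
  after op 5 (cut 63): 21 → 24
  after op 6 (out-shuffle): 24 → 48
  after op 7 (cut 23): 48 → 25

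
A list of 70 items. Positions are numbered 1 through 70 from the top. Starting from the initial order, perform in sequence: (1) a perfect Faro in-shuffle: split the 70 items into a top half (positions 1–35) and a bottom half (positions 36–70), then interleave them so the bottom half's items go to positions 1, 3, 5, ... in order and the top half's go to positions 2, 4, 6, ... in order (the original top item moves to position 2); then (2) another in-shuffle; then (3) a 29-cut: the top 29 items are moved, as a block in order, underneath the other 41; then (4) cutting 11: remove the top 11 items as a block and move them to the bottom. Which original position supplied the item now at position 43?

Undo the operations in reverse order, starting from position 43:
  undo op 4 (cut 11): 43 ← 54
  undo op 3 (cut 29): 54 ← 13
  undo op 2 (in-shuffle, from bottom half): 13 ← 42
  undo op 1 (in-shuffle, from top half): 42 ← 21
So the item at position 43 came from original position 21.

21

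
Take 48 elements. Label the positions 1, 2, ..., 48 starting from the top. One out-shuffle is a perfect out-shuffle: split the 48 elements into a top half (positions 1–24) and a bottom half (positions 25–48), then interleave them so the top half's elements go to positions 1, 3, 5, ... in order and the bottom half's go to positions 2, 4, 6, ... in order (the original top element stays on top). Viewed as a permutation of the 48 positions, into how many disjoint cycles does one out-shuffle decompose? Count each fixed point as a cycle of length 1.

Trace each unvisited position around until it returns:
(1) (2 3 5 9 17 33 ... len 23) (6 11 21 41 34 20 ... len 23) (48)
4 cycles in total.

4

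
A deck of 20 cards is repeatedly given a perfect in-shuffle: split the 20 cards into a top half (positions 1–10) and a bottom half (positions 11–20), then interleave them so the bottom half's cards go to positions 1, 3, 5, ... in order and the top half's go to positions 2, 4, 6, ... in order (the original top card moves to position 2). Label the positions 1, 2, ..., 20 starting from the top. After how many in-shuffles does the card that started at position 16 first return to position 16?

6

Follow position 16 under repeated in-shuffles:
16 → 11 → 1 → 2 → 4 → 8 → 16
It first returns after 6 in-shuffles.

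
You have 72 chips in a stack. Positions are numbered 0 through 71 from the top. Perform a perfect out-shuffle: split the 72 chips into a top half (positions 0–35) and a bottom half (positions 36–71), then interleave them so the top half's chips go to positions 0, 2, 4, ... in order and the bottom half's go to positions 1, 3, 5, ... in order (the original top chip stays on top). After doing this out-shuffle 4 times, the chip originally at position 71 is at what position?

71

Position 71 is a fixed point of every out-shuffle, so the chip never moves.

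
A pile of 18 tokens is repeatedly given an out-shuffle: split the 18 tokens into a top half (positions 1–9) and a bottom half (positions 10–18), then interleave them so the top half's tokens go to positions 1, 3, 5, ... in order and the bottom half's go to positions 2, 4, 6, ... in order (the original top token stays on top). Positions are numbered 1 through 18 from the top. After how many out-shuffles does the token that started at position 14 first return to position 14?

Follow position 14 under repeated out-shuffles:
14 → 10 → 2 → 3 → 5 → 9 → 17 → 16 → 14
It first returns after 8 out-shuffles.

8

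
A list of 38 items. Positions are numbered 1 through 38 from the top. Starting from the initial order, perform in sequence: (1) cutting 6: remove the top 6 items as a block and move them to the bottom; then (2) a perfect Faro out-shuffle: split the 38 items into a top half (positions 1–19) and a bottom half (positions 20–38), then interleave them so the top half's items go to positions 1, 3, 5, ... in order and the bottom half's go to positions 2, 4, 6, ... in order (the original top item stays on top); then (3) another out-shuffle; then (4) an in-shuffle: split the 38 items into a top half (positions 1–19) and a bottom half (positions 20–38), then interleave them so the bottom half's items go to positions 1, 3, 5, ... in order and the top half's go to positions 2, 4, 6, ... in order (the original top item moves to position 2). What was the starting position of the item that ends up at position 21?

Undo the operations in reverse order, starting from position 21:
  undo op 4 (in-shuffle, from bottom half): 21 ← 30
  undo op 3 (out-shuffle, from bottom half): 30 ← 34
  undo op 2 (out-shuffle, from bottom half): 34 ← 36
  undo op 1 (cut 6): 36 ← 4
So the item at position 21 came from original position 4.

4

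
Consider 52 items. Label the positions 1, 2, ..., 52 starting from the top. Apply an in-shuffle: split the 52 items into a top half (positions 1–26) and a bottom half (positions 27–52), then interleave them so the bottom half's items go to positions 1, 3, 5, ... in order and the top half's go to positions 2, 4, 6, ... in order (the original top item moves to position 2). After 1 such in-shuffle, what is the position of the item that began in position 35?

17

Track the item's position through each in-shuffle:
35 → 17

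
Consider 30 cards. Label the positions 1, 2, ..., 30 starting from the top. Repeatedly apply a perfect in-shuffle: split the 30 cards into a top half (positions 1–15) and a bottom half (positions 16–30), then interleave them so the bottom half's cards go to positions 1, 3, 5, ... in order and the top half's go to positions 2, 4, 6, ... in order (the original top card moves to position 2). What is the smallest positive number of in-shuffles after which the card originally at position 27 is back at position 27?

Follow position 27 under repeated in-shuffles:
27 → 23 → 15 → 30 → 29 → 27
It first returns after 5 in-shuffles.

5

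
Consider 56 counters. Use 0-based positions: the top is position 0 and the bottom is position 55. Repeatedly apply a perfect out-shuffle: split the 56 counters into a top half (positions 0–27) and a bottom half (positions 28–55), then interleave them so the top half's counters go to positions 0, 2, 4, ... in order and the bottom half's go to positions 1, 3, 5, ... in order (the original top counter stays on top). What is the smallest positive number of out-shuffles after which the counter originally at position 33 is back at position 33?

Follow position 33 under repeated out-shuffles:
33 → 11 → 22 → 44 → 33
It first returns after 4 out-shuffles.

4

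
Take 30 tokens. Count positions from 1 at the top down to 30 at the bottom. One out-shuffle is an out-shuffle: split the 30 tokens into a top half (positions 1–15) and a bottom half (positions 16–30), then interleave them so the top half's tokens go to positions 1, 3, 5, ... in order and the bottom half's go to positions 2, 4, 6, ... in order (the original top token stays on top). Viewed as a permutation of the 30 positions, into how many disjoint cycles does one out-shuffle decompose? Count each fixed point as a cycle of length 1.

3

Trace each unvisited position around until it returns:
(1) (2 3 5 9 17 4 ... len 28) (30)
3 cycles in total.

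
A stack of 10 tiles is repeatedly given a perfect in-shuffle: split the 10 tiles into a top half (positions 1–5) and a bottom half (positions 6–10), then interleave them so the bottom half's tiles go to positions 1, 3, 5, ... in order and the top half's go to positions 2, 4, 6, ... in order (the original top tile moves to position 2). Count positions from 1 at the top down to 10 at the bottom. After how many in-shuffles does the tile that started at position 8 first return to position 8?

10

Follow position 8 under repeated in-shuffles:
8 → 5 → 10 → 9 → 7 → 3 → 6 → 1 → 2 → 4 → 8
It first returns after 10 in-shuffles.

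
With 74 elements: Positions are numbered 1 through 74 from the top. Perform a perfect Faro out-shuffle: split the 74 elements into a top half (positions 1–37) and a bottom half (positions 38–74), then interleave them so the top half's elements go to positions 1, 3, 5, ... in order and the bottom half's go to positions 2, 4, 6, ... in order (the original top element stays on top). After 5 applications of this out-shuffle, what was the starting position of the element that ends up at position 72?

Work backwards from position 72, undoing one out-shuffle at a time:
72 ← 73 ← 37 ← 19 ← 10 ← 42
So the element now at position 72 started at position 42.

42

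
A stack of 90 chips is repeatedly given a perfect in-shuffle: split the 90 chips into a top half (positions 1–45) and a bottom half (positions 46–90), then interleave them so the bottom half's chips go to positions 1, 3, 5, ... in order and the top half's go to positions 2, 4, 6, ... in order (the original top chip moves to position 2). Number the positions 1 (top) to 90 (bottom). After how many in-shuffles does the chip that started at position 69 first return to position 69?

12

Follow position 69 under repeated in-shuffles:
69 → 47 → 3 → 6 → 12 → 24 → 48 → 5 → 10 → 20 → 40 → 80 → 69
It first returns after 12 in-shuffles.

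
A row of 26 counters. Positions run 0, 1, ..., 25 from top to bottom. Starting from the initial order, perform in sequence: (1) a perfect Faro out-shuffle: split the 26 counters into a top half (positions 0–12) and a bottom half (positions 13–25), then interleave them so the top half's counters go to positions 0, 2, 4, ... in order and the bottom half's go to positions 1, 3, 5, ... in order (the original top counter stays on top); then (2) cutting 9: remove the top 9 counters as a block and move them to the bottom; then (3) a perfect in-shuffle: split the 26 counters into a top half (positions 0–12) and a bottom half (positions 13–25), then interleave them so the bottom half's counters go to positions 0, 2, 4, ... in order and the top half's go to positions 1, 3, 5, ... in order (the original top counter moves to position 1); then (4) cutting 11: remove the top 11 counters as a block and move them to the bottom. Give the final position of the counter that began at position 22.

Track the counter from position 22 forward through each operation:
  after op 1 (out-shuffle): 22 → 19
  after op 2 (cut 9): 19 → 10
  after op 3 (in-shuffle): 10 → 21
  after op 4 (cut 11): 21 → 10

10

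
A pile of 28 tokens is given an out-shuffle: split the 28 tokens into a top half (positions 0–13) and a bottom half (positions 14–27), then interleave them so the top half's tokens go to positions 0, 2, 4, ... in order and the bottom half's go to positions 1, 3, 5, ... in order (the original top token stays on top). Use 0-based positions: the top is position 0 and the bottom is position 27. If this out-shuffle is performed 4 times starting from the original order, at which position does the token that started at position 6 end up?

Track the token's position through each out-shuffle:
6 → 12 → 24 → 21 → 15

15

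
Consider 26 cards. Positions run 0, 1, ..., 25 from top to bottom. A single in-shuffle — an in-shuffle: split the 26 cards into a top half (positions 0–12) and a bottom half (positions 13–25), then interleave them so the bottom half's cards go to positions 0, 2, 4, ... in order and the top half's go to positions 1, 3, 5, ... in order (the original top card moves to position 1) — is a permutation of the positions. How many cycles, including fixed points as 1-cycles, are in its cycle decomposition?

Trace each unvisited position around until it returns:
(0 1 3 7 15 4 ... len 18) (2 5 11 23 20 14) (8 17)
3 cycles in total.

3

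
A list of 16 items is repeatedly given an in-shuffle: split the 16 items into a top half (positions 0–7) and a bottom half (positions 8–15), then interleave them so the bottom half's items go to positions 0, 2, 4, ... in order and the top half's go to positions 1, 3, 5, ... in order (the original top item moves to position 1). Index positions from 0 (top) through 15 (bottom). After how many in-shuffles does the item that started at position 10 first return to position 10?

8

Follow position 10 under repeated in-shuffles:
10 → 4 → 9 → 2 → 5 → 11 → 6 → 13 → 10
It first returns after 8 in-shuffles.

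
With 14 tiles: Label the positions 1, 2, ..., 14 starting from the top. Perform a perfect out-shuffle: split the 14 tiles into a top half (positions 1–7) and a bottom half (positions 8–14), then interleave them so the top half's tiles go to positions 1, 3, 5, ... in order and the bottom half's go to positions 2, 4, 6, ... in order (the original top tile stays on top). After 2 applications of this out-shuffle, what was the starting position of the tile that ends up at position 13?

4

Work backwards from position 13, undoing one out-shuffle at a time:
13 ← 7 ← 4
So the tile now at position 13 started at position 4.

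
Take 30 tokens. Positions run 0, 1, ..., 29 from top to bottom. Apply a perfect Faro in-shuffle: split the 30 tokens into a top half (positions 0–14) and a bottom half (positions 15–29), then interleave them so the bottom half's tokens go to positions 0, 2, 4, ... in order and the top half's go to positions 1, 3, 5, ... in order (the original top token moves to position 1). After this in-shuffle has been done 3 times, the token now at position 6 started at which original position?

Work backwards from position 6, undoing one in-shuffle at a time:
6 ← 18 ← 24 ← 27
So the token now at position 6 started at position 27.

27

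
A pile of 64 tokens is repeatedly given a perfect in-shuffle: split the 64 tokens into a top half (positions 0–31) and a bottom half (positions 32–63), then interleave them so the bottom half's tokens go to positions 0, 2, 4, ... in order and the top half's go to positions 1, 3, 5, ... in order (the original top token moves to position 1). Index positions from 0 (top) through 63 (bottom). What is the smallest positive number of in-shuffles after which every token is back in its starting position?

The in-shuffle permutes the 64 positions with cycle lengths [4, 12, 12, 12, 12, 12].
Every token is home exactly when every cycle has completed a whole number of laps, i.e. after lcm(4, 12) = 12 in-shuffles.

12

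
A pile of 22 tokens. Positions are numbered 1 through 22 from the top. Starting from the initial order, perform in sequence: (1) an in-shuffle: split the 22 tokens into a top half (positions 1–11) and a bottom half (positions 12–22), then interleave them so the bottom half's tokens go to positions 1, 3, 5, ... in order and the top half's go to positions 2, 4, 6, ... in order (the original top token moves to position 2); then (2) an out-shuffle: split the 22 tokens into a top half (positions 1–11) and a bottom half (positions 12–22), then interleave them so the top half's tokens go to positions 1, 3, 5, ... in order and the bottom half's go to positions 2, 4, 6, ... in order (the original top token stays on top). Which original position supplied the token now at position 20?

22

Undo the operations in reverse order, starting from position 20:
  undo op 2 (out-shuffle, from bottom half): 20 ← 21
  undo op 1 (in-shuffle, from bottom half): 21 ← 22
So the token at position 20 came from original position 22.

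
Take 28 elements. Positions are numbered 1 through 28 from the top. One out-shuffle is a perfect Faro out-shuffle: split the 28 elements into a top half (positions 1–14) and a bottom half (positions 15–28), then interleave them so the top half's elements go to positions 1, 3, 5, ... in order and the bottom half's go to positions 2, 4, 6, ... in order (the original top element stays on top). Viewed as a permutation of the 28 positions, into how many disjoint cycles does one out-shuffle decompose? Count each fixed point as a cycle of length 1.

5

Trace each unvisited position around until it returns:
(1) (2 3 5 9 17 6 ... len 18) (4 7 13 25 22 16) (10 19) (28)
5 cycles in total.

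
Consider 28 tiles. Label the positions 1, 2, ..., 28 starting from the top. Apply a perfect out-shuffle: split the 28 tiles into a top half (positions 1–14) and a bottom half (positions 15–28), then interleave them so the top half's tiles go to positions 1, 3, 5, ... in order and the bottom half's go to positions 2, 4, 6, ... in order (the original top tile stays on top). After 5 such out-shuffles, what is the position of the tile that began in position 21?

Track the tile's position through each out-shuffle:
21 → 14 → 27 → 26 → 24 → 20

20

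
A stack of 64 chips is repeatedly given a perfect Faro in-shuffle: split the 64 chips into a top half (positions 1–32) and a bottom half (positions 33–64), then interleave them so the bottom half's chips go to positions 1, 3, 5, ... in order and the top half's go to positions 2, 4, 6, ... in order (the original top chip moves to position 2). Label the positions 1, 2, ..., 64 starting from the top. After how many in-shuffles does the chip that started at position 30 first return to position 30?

Follow position 30 under repeated in-shuffles:
30 → 60 → 55 → 45 → 25 → 50 → 35 → 5 → 10 → 20 → 40 → 15 → 30
It first returns after 12 in-shuffles.

12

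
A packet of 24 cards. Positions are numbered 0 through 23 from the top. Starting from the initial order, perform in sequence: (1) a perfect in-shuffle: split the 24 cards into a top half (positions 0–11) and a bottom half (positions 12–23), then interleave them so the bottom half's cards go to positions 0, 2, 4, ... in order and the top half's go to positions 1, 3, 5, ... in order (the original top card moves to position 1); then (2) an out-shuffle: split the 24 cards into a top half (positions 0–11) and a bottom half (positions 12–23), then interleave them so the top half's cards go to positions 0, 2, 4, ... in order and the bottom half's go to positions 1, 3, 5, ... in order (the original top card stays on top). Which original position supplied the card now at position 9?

Undo the operations in reverse order, starting from position 9:
  undo op 2 (out-shuffle, from bottom half): 9 ← 16
  undo op 1 (in-shuffle, from bottom half): 16 ← 20
So the card at position 9 came from original position 20.

20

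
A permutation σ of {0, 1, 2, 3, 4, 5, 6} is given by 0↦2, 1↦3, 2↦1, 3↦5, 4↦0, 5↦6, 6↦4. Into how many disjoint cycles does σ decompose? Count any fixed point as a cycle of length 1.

1

Cycle decomposition: (0 2 1 3 5 6 4).
1 cycle.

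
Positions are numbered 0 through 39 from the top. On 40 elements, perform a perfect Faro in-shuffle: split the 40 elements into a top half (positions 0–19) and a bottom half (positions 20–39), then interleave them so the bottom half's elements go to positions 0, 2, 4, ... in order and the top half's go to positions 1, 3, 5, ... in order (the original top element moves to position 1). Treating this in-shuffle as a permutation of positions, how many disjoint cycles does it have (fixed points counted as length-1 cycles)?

Trace each unvisited position around until it returns:
(0 1 3 7 15 31 ... len 20) (2 5 11 23 6 13 ... len 20)
2 cycles in total.

2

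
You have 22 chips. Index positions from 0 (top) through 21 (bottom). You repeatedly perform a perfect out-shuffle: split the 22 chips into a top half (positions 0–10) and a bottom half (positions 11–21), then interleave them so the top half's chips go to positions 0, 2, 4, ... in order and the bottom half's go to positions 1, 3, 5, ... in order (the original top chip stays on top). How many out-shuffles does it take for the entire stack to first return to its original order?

6

The out-shuffle permutes the 22 positions with cycle lengths [1, 1, 2, 3, 3, 6, 6].
Every chip is home exactly when every cycle has completed a whole number of laps, i.e. after lcm(1, 2, 3, 6) = 6 out-shuffles.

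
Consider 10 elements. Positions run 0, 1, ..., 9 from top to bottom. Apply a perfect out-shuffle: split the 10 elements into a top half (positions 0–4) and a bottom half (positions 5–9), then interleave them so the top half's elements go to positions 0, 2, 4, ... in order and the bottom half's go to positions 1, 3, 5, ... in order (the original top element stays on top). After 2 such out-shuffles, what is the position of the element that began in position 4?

Track the element's position through each out-shuffle:
4 → 8 → 7

7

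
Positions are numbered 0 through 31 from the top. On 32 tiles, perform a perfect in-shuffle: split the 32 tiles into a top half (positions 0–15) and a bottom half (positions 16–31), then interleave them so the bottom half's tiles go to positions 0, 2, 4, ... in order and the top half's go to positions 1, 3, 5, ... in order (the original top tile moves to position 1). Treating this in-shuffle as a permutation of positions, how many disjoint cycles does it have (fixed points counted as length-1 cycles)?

4

Trace each unvisited position around until it returns:
(0 1 3 7 15 31 30 28 24 16) (2 5 11 23 14 29 26 20 8 17) (4 9 19 6 13 27 22 12 25 18) (10 21)
4 cycles in total.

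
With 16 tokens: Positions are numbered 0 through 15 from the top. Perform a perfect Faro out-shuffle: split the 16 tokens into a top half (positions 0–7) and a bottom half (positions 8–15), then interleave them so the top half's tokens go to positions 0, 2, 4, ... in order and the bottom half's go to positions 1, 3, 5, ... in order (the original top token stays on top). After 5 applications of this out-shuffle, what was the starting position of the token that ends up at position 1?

Work backwards from position 1, undoing one out-shuffle at a time:
1 ← 8 ← 4 ← 2 ← 1 ← 8
So the token now at position 1 started at position 8.

8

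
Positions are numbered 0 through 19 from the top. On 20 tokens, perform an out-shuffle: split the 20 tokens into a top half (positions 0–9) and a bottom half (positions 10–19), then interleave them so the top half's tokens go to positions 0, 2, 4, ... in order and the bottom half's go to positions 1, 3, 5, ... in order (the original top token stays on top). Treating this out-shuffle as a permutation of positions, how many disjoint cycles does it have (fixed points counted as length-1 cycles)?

Trace each unvisited position around until it returns:
(0) (1 2 4 8 16 13 ... len 18) (19)
3 cycles in total.

3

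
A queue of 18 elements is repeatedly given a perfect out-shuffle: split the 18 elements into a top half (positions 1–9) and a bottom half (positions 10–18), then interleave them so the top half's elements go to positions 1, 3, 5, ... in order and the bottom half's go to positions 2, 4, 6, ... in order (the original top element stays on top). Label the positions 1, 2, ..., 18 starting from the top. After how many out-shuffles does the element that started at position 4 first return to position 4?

Follow position 4 under repeated out-shuffles:
4 → 7 → 13 → 8 → 15 → 12 → 6 → 11 → 4
It first returns after 8 out-shuffles.

8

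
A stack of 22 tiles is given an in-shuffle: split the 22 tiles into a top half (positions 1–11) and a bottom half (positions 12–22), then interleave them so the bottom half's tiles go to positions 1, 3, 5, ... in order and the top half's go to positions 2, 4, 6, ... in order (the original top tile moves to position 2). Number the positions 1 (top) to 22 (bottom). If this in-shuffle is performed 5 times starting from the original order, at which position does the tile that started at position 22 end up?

14

Track the tile's position through each in-shuffle:
22 → 21 → 19 → 15 → 7 → 14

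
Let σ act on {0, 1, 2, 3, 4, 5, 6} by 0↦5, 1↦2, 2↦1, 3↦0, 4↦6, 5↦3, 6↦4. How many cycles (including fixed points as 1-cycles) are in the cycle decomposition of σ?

3

Cycle decomposition: (0 5 3) (1 2) (4 6).
3 cycles.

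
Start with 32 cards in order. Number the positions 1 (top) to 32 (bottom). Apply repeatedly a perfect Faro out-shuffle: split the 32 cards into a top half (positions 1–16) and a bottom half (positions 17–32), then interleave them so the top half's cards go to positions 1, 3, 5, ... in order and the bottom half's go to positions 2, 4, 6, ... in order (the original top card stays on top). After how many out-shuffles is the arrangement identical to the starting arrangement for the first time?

5

The out-shuffle permutes the 32 positions with cycle lengths [1, 1, 5, 5, 5, 5, 5, 5].
Every card is home exactly when every cycle has completed a whole number of laps, i.e. after lcm(1, 5) = 5 out-shuffles.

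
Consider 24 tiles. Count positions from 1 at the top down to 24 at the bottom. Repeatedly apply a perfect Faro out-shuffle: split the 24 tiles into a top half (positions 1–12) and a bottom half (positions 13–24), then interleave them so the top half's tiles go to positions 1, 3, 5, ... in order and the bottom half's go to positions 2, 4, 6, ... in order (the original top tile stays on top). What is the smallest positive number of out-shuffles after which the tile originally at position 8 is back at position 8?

11

Follow position 8 under repeated out-shuffles:
8 → 15 → 6 → 11 → 21 → 18 → 12 → 23 → 22 → 20 → 16 → 8
It first returns after 11 out-shuffles.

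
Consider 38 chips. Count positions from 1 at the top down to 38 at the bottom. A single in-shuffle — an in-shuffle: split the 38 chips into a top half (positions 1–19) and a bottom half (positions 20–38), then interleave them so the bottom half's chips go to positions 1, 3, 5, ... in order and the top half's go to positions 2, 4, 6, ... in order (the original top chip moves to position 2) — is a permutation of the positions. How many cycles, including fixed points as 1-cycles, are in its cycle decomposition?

4

Trace each unvisited position around until it returns:
(1 2 4 8 16 32 ... len 12) (3 6 12 24 9 18 ... len 12) (7 14 28 17 34 29 ... len 12) (13 26)
4 cycles in total.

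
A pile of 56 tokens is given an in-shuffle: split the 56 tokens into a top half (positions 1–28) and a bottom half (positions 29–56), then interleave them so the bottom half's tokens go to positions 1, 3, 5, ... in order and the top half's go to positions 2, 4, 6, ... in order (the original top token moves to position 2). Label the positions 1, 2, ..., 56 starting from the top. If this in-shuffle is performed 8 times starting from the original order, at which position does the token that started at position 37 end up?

Track the token's position through each in-shuffle:
37 → 17 → 34 → 11 → 22 → 44 → 31 → 5 → 10

10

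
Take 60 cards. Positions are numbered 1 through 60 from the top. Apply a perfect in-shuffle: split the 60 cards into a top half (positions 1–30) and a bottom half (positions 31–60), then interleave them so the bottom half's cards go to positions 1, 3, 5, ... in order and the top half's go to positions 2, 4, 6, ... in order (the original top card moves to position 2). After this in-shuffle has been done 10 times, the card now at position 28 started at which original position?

26

Work backwards from position 28, undoing one in-shuffle at a time:
28 ← 14 ← 7 ← 34 ← 17 ← 39 ← 50 ← 25 ← 43 ← 52 ← 26
So the card now at position 28 started at position 26.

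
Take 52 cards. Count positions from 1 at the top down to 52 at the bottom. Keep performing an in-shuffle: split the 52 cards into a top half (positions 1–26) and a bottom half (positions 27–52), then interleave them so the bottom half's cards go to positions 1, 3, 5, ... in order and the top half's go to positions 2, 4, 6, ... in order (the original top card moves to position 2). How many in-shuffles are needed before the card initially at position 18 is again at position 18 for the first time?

Follow position 18 under repeated in-shuffles:
18 → 36 → 19 → 38 → 23 → 46 → 39 → 25 → ... → 18 (length 52)
It first returns after 52 in-shuffles.

52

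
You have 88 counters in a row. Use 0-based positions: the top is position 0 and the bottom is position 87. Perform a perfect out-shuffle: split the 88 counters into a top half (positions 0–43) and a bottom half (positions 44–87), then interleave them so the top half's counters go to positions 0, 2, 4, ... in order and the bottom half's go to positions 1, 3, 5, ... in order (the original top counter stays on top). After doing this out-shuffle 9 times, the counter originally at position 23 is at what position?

Track the counter's position through each out-shuffle:
23 → 46 → 5 → 10 → 20 → 40 → 80 → 73 → 59 → 31

31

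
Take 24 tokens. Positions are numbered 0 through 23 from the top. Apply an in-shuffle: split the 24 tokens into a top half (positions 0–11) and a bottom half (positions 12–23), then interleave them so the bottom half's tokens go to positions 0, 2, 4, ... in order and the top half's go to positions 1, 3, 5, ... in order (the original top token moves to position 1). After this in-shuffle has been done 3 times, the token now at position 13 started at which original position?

Work backwards from position 13, undoing one in-shuffle at a time:
13 ← 6 ← 15 ← 7
So the token now at position 13 started at position 7.

7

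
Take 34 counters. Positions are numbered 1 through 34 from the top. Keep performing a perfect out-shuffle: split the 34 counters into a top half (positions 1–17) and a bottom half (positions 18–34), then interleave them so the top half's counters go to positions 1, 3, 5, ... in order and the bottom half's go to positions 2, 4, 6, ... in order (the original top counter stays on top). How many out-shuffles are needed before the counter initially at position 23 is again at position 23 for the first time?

2

Follow position 23 under repeated out-shuffles:
23 → 12 → 23
It first returns after 2 out-shuffles.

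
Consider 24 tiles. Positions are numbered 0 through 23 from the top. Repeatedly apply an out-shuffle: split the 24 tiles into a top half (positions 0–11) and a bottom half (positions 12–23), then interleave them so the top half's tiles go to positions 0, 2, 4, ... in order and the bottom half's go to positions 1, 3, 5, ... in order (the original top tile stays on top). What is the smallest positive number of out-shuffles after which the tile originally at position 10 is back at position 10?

Follow position 10 under repeated out-shuffles:
10 → 20 → 17 → 11 → 22 → 21 → 19 → 15 → 7 → 14 → 5 → 10
It first returns after 11 out-shuffles.

11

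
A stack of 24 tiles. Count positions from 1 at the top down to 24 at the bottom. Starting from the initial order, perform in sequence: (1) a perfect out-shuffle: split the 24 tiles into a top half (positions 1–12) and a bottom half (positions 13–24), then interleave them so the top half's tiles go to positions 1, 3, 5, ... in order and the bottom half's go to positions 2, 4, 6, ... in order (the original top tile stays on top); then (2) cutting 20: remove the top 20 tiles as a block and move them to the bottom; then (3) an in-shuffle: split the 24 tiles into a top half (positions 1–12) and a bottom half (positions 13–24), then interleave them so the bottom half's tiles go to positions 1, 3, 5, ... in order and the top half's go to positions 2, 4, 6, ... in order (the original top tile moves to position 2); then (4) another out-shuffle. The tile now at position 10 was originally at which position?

Undo the operations in reverse order, starting from position 10:
  undo op 4 (out-shuffle, from bottom half): 10 ← 17
  undo op 3 (in-shuffle, from bottom half): 17 ← 21
  undo op 2 (cut 20): 21 ← 17
  undo op 1 (out-shuffle, from top half): 17 ← 9
So the tile at position 10 came from original position 9.

9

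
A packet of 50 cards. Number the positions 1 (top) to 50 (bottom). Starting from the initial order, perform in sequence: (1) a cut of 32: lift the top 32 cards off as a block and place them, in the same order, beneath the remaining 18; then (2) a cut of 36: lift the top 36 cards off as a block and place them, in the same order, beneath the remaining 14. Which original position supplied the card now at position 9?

Undo the operations in reverse order, starting from position 9:
  undo op 2 (cut 36): 9 ← 45
  undo op 1 (cut 32): 45 ← 27
So the card at position 9 came from original position 27.

27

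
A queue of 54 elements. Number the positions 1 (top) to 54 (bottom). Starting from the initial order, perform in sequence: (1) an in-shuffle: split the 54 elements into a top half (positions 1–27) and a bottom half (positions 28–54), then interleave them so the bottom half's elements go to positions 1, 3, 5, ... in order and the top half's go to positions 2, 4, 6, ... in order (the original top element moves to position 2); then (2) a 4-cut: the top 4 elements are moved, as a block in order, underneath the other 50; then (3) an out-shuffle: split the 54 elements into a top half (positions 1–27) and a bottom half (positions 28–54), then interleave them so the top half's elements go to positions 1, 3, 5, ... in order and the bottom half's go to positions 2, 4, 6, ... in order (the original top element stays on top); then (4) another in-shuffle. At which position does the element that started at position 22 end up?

52

Track the element from position 22 forward through each operation:
  after op 1 (in-shuffle): 22 → 44
  after op 2 (cut 4): 44 → 40
  after op 3 (out-shuffle): 40 → 26
  after op 4 (in-shuffle): 26 → 52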